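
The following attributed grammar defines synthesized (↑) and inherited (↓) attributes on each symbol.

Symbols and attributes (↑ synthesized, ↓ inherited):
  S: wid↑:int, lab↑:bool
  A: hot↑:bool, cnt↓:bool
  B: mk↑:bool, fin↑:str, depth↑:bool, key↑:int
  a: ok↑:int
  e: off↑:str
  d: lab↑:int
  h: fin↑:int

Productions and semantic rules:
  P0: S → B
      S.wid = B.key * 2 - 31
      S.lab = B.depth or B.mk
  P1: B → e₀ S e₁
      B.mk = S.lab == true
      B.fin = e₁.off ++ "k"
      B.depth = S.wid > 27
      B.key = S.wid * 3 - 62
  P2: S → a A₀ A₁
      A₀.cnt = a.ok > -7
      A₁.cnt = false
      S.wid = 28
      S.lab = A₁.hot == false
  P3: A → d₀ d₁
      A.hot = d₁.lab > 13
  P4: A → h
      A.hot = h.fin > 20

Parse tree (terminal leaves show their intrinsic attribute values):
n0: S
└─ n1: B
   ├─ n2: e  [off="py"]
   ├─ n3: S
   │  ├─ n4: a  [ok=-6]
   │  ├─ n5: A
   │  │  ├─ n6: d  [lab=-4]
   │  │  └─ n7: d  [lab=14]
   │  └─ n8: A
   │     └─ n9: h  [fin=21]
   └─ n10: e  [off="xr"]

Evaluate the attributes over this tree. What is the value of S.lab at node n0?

true

1. n2.off = "py"  [terminal]
2. n4.ok = -6  [terminal]
3. n5.cnt = true  [a.ok > -7]
4. n6.lab = -4  [terminal]
5. n7.lab = 14  [terminal]
6. n5.hot = true  [d₁.lab > 13]
7. n8.cnt = false  [false]
8. n9.fin = 21  [terminal]
9. n8.hot = true  [h.fin > 20]
10. n3.wid = 28  [28]
11. n3.lab = false  [A₁.hot == false]
12. n10.off = "xr"  [terminal]
13. n1.mk = false  [S.lab == true]
14. n1.fin = "xrk"  [e₁.off ++ "k"]
15. n1.depth = true  [S.wid > 27]
16. n1.key = 22  [S.wid * 3 - 62]
17. n0.wid = 13  [B.key * 2 - 31]
18. n0.lab = true  [B.depth or B.mk]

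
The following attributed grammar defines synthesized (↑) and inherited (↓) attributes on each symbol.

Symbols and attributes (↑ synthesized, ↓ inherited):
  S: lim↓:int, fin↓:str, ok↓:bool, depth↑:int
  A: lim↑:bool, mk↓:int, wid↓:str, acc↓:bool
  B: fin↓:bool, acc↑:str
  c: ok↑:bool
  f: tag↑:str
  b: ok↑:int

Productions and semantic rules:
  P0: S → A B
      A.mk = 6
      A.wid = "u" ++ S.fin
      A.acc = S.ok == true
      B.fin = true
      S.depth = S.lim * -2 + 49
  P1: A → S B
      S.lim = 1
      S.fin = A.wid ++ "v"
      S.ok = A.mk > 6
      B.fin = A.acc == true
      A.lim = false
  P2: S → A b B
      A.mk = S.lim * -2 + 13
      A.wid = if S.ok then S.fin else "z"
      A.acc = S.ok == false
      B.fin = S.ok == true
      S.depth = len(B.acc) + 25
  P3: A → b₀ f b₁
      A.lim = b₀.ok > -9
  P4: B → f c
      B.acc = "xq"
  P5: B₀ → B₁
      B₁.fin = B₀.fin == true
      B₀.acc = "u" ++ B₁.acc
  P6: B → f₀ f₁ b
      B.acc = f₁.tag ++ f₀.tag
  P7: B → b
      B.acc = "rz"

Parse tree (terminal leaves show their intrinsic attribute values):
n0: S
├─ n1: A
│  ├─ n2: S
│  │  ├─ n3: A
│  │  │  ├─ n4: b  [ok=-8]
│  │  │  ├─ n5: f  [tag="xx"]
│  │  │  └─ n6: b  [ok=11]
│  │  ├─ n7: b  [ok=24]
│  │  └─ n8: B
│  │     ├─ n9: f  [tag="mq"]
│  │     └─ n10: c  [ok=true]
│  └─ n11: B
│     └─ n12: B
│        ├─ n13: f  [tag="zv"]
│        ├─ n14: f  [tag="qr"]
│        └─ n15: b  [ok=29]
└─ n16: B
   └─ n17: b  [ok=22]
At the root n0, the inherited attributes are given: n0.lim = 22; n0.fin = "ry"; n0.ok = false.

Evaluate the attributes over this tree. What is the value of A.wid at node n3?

"z"

1. n0.lim = 22  [given at root]
2. n0.fin = "ry"  [given at root]
3. n0.ok = false  [given at root]
4. n1.mk = 6  [6]
5. n1.wid = "ury"  ["u" ++ S.fin]
6. n1.acc = false  [S.ok == true]
7. n2.lim = 1  [1]
8. n2.fin = "uryv"  [A.wid ++ "v"]
9. n2.ok = false  [A.mk > 6]
10. n3.mk = 11  [S.lim * -2 + 13]
11. n3.wid = "z"  [if S.ok then S.fin else "z"]
12. n3.acc = true  [S.ok == false]
13. n4.ok = -8  [terminal]
14. n5.tag = "xx"  [terminal]
15. n6.ok = 11  [terminal]
16. n3.lim = true  [b₀.ok > -9]
17. n7.ok = 24  [terminal]
18. n8.fin = false  [S.ok == true]
19. n9.tag = "mq"  [terminal]
20. n10.ok = true  [terminal]
21. n8.acc = "xq"  ["xq"]
22. n2.depth = 27  [len(B.acc) + 25]
23. n11.fin = false  [A.acc == true]
24. n12.fin = false  [B₀.fin == true]
25. n13.tag = "zv"  [terminal]
26. n14.tag = "qr"  [terminal]
27. n15.ok = 29  [terminal]
28. n12.acc = "qrzv"  [f₁.tag ++ f₀.tag]
29. n11.acc = "uqrzv"  ["u" ++ B₁.acc]
30. n1.lim = false  [false]
31. n16.fin = true  [true]
32. n17.ok = 22  [terminal]
33. n16.acc = "rz"  ["rz"]
34. n0.depth = 5  [S.lim * -2 + 49]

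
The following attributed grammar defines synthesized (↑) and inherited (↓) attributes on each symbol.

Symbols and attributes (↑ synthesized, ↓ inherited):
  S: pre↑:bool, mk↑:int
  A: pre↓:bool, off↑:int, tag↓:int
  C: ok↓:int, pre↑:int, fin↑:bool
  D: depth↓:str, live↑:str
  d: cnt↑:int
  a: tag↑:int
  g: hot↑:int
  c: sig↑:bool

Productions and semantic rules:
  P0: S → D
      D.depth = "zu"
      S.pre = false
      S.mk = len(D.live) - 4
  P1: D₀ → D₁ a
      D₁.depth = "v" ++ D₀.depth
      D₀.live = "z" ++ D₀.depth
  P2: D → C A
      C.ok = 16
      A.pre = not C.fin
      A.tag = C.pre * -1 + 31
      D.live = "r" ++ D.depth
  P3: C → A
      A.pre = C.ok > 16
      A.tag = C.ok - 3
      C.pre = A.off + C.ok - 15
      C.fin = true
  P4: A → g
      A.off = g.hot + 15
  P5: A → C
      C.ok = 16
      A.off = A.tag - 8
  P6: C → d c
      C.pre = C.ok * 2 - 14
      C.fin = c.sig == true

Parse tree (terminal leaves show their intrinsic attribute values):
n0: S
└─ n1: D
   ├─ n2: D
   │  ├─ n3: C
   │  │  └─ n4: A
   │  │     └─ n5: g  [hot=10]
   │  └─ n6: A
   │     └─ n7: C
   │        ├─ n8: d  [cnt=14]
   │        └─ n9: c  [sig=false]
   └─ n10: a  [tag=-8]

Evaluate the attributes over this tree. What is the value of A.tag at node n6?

1. n1.depth = "zu"  ["zu"]
2. n2.depth = "vzu"  ["v" ++ D₀.depth]
3. n3.ok = 16  [16]
4. n4.pre = false  [C.ok > 16]
5. n4.tag = 13  [C.ok - 3]
6. n5.hot = 10  [terminal]
7. n4.off = 25  [g.hot + 15]
8. n3.pre = 26  [A.off + C.ok - 15]
9. n3.fin = true  [true]
10. n6.pre = false  [not C.fin]
11. n6.tag = 5  [C.pre * -1 + 31]
12. n7.ok = 16  [16]
13. n8.cnt = 14  [terminal]
14. n9.sig = false  [terminal]
15. n7.pre = 18  [C.ok * 2 - 14]
16. n7.fin = false  [c.sig == true]
17. n6.off = -3  [A.tag - 8]
18. n2.live = "rvzu"  ["r" ++ D.depth]
19. n10.tag = -8  [terminal]
20. n1.live = "zzu"  ["z" ++ D₀.depth]
21. n0.pre = false  [false]
22. n0.mk = -1  [len(D.live) - 4]

5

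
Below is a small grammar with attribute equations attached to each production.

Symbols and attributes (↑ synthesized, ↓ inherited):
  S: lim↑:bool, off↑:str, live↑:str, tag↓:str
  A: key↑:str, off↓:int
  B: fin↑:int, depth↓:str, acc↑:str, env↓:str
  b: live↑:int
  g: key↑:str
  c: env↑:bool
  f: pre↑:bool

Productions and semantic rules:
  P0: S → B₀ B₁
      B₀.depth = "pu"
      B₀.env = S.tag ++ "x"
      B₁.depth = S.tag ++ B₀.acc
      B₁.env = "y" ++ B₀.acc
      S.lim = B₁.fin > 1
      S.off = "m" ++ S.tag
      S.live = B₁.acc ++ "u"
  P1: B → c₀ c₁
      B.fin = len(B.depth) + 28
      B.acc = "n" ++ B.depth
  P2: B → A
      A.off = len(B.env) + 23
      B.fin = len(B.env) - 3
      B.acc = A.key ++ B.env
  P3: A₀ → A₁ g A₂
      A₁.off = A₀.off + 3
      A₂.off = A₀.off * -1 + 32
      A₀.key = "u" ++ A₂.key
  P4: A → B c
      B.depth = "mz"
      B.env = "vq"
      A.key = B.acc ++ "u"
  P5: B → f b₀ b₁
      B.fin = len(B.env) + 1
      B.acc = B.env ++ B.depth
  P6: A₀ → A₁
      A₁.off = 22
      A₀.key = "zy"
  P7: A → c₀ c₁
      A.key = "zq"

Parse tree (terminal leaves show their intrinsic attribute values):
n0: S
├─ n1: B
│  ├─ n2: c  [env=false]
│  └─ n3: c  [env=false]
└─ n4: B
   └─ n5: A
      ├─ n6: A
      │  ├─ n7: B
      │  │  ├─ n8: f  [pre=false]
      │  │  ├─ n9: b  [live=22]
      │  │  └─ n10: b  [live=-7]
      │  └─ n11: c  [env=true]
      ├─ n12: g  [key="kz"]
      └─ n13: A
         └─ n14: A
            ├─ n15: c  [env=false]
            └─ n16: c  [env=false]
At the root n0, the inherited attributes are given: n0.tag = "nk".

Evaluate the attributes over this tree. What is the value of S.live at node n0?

1. n0.tag = "nk"  [given at root]
2. n1.depth = "pu"  ["pu"]
3. n1.env = "nkx"  [S.tag ++ "x"]
4. n2.env = false  [terminal]
5. n3.env = false  [terminal]
6. n1.fin = 30  [len(B.depth) + 28]
7. n1.acc = "npu"  ["n" ++ B.depth]
8. n4.depth = "nknpu"  [S.tag ++ B₀.acc]
9. n4.env = "ynpu"  ["y" ++ B₀.acc]
10. n5.off = 27  [len(B.env) + 23]
11. n6.off = 30  [A₀.off + 3]
12. n7.depth = "mz"  ["mz"]
13. n7.env = "vq"  ["vq"]
14. n8.pre = false  [terminal]
15. n9.live = 22  [terminal]
16. n10.live = -7  [terminal]
17. n7.fin = 3  [len(B.env) + 1]
18. n7.acc = "vqmz"  [B.env ++ B.depth]
19. n11.env = true  [terminal]
20. n6.key = "vqmzu"  [B.acc ++ "u"]
21. n12.key = "kz"  [terminal]
22. n13.off = 5  [A₀.off * -1 + 32]
23. n14.off = 22  [22]
24. n15.env = false  [terminal]
25. n16.env = false  [terminal]
26. n14.key = "zq"  ["zq"]
27. n13.key = "zy"  ["zy"]
28. n5.key = "uzy"  ["u" ++ A₂.key]
29. n4.fin = 1  [len(B.env) - 3]
30. n4.acc = "uzyynpu"  [A.key ++ B.env]
31. n0.lim = false  [B₁.fin > 1]
32. n0.off = "mnk"  ["m" ++ S.tag]
33. n0.live = "uzyynpuu"  [B₁.acc ++ "u"]

"uzyynpuu"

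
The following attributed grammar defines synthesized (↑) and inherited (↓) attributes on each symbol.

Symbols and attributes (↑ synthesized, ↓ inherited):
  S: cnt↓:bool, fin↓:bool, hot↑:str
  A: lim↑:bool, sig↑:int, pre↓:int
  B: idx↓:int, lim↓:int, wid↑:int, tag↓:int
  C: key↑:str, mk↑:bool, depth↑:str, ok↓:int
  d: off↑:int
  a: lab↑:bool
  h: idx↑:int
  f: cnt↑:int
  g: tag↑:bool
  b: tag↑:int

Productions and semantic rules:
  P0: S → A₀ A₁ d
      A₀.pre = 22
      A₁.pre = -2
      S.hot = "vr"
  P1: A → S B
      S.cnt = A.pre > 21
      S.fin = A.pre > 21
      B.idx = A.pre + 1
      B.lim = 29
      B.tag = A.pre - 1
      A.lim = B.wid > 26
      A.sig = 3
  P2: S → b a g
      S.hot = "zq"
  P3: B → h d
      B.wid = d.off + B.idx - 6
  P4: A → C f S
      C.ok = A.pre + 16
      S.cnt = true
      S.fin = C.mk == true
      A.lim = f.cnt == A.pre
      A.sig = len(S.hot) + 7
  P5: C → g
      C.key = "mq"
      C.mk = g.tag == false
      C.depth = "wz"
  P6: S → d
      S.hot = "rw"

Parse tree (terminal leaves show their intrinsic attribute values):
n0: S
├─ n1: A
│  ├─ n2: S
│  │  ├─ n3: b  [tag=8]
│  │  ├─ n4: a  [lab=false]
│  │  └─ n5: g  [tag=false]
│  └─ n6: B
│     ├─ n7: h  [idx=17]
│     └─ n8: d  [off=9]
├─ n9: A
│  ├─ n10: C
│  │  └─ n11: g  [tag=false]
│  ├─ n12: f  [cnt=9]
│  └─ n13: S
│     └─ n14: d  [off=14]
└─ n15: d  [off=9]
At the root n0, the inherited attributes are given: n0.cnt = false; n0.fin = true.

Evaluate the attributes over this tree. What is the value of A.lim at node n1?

false

1. n0.cnt = false  [given at root]
2. n0.fin = true  [given at root]
3. n1.pre = 22  [22]
4. n2.cnt = true  [A.pre > 21]
5. n2.fin = true  [A.pre > 21]
6. n3.tag = 8  [terminal]
7. n4.lab = false  [terminal]
8. n5.tag = false  [terminal]
9. n2.hot = "zq"  ["zq"]
10. n6.idx = 23  [A.pre + 1]
11. n6.lim = 29  [29]
12. n6.tag = 21  [A.pre - 1]
13. n7.idx = 17  [terminal]
14. n8.off = 9  [terminal]
15. n6.wid = 26  [d.off + B.idx - 6]
16. n1.lim = false  [B.wid > 26]
17. n1.sig = 3  [3]
18. n9.pre = -2  [-2]
19. n10.ok = 14  [A.pre + 16]
20. n11.tag = false  [terminal]
21. n10.key = "mq"  ["mq"]
22. n10.mk = true  [g.tag == false]
23. n10.depth = "wz"  ["wz"]
24. n12.cnt = 9  [terminal]
25. n13.cnt = true  [true]
26. n13.fin = true  [C.mk == true]
27. n14.off = 14  [terminal]
28. n13.hot = "rw"  ["rw"]
29. n9.lim = false  [f.cnt == A.pre]
30. n9.sig = 9  [len(S.hot) + 7]
31. n15.off = 9  [terminal]
32. n0.hot = "vr"  ["vr"]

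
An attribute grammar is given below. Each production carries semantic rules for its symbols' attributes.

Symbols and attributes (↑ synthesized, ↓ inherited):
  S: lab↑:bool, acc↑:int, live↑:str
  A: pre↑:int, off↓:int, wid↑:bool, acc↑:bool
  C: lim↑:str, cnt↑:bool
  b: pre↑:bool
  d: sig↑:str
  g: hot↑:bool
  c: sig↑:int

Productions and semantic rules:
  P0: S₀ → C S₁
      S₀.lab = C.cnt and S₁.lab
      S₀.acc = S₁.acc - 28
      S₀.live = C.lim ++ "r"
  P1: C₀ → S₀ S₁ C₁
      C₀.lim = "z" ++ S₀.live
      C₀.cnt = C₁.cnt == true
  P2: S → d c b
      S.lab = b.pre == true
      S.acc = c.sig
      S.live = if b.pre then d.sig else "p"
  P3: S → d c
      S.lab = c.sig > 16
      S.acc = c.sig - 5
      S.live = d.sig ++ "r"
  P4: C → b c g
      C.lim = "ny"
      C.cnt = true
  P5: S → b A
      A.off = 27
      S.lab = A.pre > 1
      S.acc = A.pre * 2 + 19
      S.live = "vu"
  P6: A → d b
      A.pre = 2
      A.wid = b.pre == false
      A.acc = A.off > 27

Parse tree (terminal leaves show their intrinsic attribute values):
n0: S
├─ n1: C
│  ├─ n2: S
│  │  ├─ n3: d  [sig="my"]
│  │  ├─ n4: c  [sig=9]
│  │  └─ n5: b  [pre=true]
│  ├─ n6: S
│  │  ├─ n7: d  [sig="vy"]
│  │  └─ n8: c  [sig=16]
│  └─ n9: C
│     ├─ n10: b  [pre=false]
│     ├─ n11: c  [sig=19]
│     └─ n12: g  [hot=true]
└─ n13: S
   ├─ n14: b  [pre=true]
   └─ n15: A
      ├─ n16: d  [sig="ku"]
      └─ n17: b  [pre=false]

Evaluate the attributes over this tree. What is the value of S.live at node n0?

"zmyr"

1. n3.sig = "my"  [terminal]
2. n4.sig = 9  [terminal]
3. n5.pre = true  [terminal]
4. n2.lab = true  [b.pre == true]
5. n2.acc = 9  [c.sig]
6. n2.live = "my"  [if b.pre then d.sig else "p"]
7. n7.sig = "vy"  [terminal]
8. n8.sig = 16  [terminal]
9. n6.lab = false  [c.sig > 16]
10. n6.acc = 11  [c.sig - 5]
11. n6.live = "vyr"  [d.sig ++ "r"]
12. n10.pre = false  [terminal]
13. n11.sig = 19  [terminal]
14. n12.hot = true  [terminal]
15. n9.lim = "ny"  ["ny"]
16. n9.cnt = true  [true]
17. n1.lim = "zmy"  ["z" ++ S₀.live]
18. n1.cnt = true  [C₁.cnt == true]
19. n14.pre = true  [terminal]
20. n15.off = 27  [27]
21. n16.sig = "ku"  [terminal]
22. n17.pre = false  [terminal]
23. n15.pre = 2  [2]
24. n15.wid = true  [b.pre == false]
25. n15.acc = false  [A.off > 27]
26. n13.lab = true  [A.pre > 1]
27. n13.acc = 23  [A.pre * 2 + 19]
28. n13.live = "vu"  ["vu"]
29. n0.lab = true  [C.cnt and S₁.lab]
30. n0.acc = -5  [S₁.acc - 28]
31. n0.live = "zmyr"  [C.lim ++ "r"]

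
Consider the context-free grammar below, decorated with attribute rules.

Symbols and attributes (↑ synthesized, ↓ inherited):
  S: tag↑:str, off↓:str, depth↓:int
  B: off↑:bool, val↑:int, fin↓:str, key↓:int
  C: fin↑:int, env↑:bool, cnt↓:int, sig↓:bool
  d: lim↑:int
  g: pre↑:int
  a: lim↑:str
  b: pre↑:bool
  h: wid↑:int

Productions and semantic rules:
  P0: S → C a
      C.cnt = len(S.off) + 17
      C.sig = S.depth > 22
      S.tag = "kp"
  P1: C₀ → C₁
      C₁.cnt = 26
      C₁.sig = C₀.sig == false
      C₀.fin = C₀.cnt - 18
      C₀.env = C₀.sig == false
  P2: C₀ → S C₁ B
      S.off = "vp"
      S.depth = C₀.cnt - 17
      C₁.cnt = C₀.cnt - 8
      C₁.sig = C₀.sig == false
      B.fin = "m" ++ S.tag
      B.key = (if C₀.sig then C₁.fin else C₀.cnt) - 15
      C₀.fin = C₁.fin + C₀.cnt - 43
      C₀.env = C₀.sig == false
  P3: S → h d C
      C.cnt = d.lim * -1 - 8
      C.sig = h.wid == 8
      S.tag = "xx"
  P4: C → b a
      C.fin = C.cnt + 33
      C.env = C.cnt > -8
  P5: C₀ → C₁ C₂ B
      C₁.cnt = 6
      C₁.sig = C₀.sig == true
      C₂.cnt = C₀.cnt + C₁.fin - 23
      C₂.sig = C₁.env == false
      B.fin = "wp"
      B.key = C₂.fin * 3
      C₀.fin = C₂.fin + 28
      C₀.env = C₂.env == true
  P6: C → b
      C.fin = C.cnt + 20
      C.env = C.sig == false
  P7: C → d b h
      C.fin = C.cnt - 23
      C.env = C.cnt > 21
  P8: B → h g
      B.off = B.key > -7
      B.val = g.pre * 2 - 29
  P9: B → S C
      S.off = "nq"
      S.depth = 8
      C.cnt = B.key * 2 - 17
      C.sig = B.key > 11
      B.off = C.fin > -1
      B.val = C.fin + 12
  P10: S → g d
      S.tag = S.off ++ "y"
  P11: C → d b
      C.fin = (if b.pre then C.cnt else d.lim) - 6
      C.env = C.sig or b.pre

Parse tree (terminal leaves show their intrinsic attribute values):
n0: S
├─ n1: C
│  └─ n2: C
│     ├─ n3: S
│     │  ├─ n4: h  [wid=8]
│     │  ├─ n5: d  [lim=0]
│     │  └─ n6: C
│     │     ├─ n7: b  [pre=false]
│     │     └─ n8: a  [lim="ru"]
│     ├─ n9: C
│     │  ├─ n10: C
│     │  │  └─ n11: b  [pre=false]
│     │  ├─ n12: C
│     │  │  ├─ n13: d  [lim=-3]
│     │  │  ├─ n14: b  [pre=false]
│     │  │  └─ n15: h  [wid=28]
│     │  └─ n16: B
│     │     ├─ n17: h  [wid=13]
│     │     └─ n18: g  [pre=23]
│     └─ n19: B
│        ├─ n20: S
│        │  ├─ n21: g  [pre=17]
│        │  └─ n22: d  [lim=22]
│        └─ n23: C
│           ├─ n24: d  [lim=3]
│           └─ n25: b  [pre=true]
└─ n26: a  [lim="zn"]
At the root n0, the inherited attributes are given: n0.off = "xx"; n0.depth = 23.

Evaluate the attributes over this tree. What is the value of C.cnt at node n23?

5

1. n0.off = "xx"  [given at root]
2. n0.depth = 23  [given at root]
3. n1.cnt = 19  [len(S.off) + 17]
4. n1.sig = true  [S.depth > 22]
5. n2.cnt = 26  [26]
6. n2.sig = false  [C₀.sig == false]
7. n3.off = "vp"  ["vp"]
8. n3.depth = 9  [C₀.cnt - 17]
9. n4.wid = 8  [terminal]
10. n5.lim = 0  [terminal]
11. n6.cnt = -8  [d.lim * -1 - 8]
12. n6.sig = true  [h.wid == 8]
13. n7.pre = false  [terminal]
14. n8.lim = "ru"  [terminal]
15. n6.fin = 25  [C.cnt + 33]
16. n6.env = false  [C.cnt > -8]
17. n3.tag = "xx"  ["xx"]
18. n9.cnt = 18  [C₀.cnt - 8]
19. n9.sig = true  [C₀.sig == false]
20. n10.cnt = 6  [6]
21. n10.sig = true  [C₀.sig == true]
22. n11.pre = false  [terminal]
23. n10.fin = 26  [C.cnt + 20]
24. n10.env = false  [C.sig == false]
25. n12.cnt = 21  [C₀.cnt + C₁.fin - 23]
26. n12.sig = true  [C₁.env == false]
27. n13.lim = -3  [terminal]
28. n14.pre = false  [terminal]
29. n15.wid = 28  [terminal]
30. n12.fin = -2  [C.cnt - 23]
31. n12.env = false  [C.cnt > 21]
32. n16.fin = "wp"  ["wp"]
33. n16.key = -6  [C₂.fin * 3]
34. n17.wid = 13  [terminal]
35. n18.pre = 23  [terminal]
36. n16.off = true  [B.key > -7]
37. n16.val = 17  [g.pre * 2 - 29]
38. n9.fin = 26  [C₂.fin + 28]
39. n9.env = false  [C₂.env == true]
40. n19.fin = "mxx"  ["m" ++ S.tag]
41. n19.key = 11  [(if C₀.sig then C₁.fin else C₀.cnt) - 15]
42. n20.off = "nq"  ["nq"]
43. n20.depth = 8  [8]
44. n21.pre = 17  [terminal]
45. n22.lim = 22  [terminal]
46. n20.tag = "nqy"  [S.off ++ "y"]
47. n23.cnt = 5  [B.key * 2 - 17]
48. n23.sig = false  [B.key > 11]
49. n24.lim = 3  [terminal]
50. n25.pre = true  [terminal]
51. n23.fin = -1  [(if b.pre then C.cnt else d.lim) - 6]
52. n23.env = true  [C.sig or b.pre]
53. n19.off = false  [C.fin > -1]
54. n19.val = 11  [C.fin + 12]
55. n2.fin = 9  [C₁.fin + C₀.cnt - 43]
56. n2.env = true  [C₀.sig == false]
57. n1.fin = 1  [C₀.cnt - 18]
58. n1.env = false  [C₀.sig == false]
59. n26.lim = "zn"  [terminal]
60. n0.tag = "kp"  ["kp"]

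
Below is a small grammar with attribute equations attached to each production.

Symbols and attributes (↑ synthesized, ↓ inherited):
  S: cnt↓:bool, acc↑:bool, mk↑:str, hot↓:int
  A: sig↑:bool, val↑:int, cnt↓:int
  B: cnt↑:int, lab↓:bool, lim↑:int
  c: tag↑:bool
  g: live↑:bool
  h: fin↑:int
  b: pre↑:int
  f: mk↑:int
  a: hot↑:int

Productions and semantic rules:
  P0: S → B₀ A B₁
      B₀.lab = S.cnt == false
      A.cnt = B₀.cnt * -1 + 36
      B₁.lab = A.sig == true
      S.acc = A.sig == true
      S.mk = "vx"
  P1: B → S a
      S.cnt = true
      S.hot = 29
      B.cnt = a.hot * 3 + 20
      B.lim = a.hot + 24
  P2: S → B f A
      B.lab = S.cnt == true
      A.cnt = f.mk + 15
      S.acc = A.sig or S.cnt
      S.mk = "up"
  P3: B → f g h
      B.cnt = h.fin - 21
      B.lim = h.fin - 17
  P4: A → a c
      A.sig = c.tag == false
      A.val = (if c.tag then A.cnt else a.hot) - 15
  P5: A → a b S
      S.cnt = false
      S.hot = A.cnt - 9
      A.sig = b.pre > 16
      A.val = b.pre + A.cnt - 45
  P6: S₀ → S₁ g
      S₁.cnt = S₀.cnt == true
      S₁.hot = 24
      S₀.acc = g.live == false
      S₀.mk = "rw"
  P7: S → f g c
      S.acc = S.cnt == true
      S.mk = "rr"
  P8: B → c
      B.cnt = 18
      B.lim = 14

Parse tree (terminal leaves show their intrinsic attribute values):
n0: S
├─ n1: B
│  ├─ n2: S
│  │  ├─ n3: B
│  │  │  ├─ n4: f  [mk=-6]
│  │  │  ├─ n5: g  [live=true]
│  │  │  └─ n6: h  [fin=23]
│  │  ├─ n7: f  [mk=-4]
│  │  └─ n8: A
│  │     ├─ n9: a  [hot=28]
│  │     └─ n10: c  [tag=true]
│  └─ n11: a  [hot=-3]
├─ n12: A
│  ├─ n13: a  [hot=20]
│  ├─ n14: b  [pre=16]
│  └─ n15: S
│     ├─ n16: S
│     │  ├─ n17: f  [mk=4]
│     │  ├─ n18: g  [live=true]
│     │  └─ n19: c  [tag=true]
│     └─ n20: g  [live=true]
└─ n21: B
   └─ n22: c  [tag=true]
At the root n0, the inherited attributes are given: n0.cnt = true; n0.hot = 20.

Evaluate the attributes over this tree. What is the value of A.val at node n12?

-4

1. n0.cnt = true  [given at root]
2. n0.hot = 20  [given at root]
3. n1.lab = false  [S.cnt == false]
4. n2.cnt = true  [true]
5. n2.hot = 29  [29]
6. n3.lab = true  [S.cnt == true]
7. n4.mk = -6  [terminal]
8. n5.live = true  [terminal]
9. n6.fin = 23  [terminal]
10. n3.cnt = 2  [h.fin - 21]
11. n3.lim = 6  [h.fin - 17]
12. n7.mk = -4  [terminal]
13. n8.cnt = 11  [f.mk + 15]
14. n9.hot = 28  [terminal]
15. n10.tag = true  [terminal]
16. n8.sig = false  [c.tag == false]
17. n8.val = -4  [(if c.tag then A.cnt else a.hot) - 15]
18. n2.acc = true  [A.sig or S.cnt]
19. n2.mk = "up"  ["up"]
20. n11.hot = -3  [terminal]
21. n1.cnt = 11  [a.hot * 3 + 20]
22. n1.lim = 21  [a.hot + 24]
23. n12.cnt = 25  [B₀.cnt * -1 + 36]
24. n13.hot = 20  [terminal]
25. n14.pre = 16  [terminal]
26. n15.cnt = false  [false]
27. n15.hot = 16  [A.cnt - 9]
28. n16.cnt = false  [S₀.cnt == true]
29. n16.hot = 24  [24]
30. n17.mk = 4  [terminal]
31. n18.live = true  [terminal]
32. n19.tag = true  [terminal]
33. n16.acc = false  [S.cnt == true]
34. n16.mk = "rr"  ["rr"]
35. n20.live = true  [terminal]
36. n15.acc = false  [g.live == false]
37. n15.mk = "rw"  ["rw"]
38. n12.sig = false  [b.pre > 16]
39. n12.val = -4  [b.pre + A.cnt - 45]
40. n21.lab = false  [A.sig == true]
41. n22.tag = true  [terminal]
42. n21.cnt = 18  [18]
43. n21.lim = 14  [14]
44. n0.acc = false  [A.sig == true]
45. n0.mk = "vx"  ["vx"]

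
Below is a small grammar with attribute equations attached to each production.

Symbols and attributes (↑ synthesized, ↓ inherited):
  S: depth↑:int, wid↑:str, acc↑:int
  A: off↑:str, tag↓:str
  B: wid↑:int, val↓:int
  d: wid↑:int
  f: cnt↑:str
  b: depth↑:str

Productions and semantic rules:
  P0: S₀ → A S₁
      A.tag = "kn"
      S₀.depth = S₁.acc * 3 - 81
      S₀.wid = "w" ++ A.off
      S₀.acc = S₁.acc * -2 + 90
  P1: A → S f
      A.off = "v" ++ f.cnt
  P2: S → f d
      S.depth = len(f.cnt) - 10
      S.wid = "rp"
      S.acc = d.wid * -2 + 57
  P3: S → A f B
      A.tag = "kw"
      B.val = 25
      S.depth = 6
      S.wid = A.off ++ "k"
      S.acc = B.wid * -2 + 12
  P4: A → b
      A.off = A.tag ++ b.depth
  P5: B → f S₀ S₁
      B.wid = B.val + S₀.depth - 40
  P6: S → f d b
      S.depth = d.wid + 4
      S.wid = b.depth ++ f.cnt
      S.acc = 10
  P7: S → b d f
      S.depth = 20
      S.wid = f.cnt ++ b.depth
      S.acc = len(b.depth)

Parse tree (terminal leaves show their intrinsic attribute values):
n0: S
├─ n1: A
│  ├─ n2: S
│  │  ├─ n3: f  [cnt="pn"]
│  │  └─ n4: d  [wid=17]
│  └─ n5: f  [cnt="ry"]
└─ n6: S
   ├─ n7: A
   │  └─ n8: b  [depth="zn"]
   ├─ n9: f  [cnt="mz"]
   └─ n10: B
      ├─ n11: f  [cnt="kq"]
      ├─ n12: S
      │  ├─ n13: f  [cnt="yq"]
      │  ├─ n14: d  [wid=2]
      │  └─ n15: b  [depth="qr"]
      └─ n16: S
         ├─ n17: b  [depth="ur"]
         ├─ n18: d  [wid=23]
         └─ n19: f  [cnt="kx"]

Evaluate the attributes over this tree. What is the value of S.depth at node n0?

9

1. n1.tag = "kn"  ["kn"]
2. n3.cnt = "pn"  [terminal]
3. n4.wid = 17  [terminal]
4. n2.depth = -8  [len(f.cnt) - 10]
5. n2.wid = "rp"  ["rp"]
6. n2.acc = 23  [d.wid * -2 + 57]
7. n5.cnt = "ry"  [terminal]
8. n1.off = "vry"  ["v" ++ f.cnt]
9. n7.tag = "kw"  ["kw"]
10. n8.depth = "zn"  [terminal]
11. n7.off = "kwzn"  [A.tag ++ b.depth]
12. n9.cnt = "mz"  [terminal]
13. n10.val = 25  [25]
14. n11.cnt = "kq"  [terminal]
15. n13.cnt = "yq"  [terminal]
16. n14.wid = 2  [terminal]
17. n15.depth = "qr"  [terminal]
18. n12.depth = 6  [d.wid + 4]
19. n12.wid = "qryq"  [b.depth ++ f.cnt]
20. n12.acc = 10  [10]
21. n17.depth = "ur"  [terminal]
22. n18.wid = 23  [terminal]
23. n19.cnt = "kx"  [terminal]
24. n16.depth = 20  [20]
25. n16.wid = "kxur"  [f.cnt ++ b.depth]
26. n16.acc = 2  [len(b.depth)]
27. n10.wid = -9  [B.val + S₀.depth - 40]
28. n6.depth = 6  [6]
29. n6.wid = "kwznk"  [A.off ++ "k"]
30. n6.acc = 30  [B.wid * -2 + 12]
31. n0.depth = 9  [S₁.acc * 3 - 81]
32. n0.wid = "wvry"  ["w" ++ A.off]
33. n0.acc = 30  [S₁.acc * -2 + 90]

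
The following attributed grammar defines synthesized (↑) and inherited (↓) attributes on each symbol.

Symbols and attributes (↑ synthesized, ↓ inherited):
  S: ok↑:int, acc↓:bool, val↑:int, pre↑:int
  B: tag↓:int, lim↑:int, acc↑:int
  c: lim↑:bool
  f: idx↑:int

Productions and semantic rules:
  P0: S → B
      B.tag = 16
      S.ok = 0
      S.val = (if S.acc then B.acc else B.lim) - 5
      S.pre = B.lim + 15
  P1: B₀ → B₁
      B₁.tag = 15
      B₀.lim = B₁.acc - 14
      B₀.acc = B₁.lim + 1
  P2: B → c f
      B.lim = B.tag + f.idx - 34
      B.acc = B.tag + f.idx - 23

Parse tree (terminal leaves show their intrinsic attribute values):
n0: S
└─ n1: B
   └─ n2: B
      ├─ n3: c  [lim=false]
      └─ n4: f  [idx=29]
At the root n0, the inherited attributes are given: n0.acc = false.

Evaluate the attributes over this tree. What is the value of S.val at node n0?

2

1. n0.acc = false  [given at root]
2. n1.tag = 16  [16]
3. n2.tag = 15  [15]
4. n3.lim = false  [terminal]
5. n4.idx = 29  [terminal]
6. n2.lim = 10  [B.tag + f.idx - 34]
7. n2.acc = 21  [B.tag + f.idx - 23]
8. n1.lim = 7  [B₁.acc - 14]
9. n1.acc = 11  [B₁.lim + 1]
10. n0.ok = 0  [0]
11. n0.val = 2  [(if S.acc then B.acc else B.lim) - 5]
12. n0.pre = 22  [B.lim + 15]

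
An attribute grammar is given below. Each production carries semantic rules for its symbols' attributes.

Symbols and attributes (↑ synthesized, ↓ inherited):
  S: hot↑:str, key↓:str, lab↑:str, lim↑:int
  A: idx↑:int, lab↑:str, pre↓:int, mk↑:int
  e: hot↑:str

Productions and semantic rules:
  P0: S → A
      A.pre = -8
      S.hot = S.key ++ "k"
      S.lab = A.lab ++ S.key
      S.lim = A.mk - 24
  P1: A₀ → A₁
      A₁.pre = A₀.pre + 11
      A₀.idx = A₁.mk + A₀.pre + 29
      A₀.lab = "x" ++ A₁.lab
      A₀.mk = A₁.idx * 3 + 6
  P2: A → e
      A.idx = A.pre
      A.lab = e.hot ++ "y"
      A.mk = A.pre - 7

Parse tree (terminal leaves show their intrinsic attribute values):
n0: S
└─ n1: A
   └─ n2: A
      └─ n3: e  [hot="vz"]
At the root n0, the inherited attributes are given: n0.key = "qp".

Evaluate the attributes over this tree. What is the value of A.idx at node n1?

1. n0.key = "qp"  [given at root]
2. n1.pre = -8  [-8]
3. n2.pre = 3  [A₀.pre + 11]
4. n3.hot = "vz"  [terminal]
5. n2.idx = 3  [A.pre]
6. n2.lab = "vzy"  [e.hot ++ "y"]
7. n2.mk = -4  [A.pre - 7]
8. n1.idx = 17  [A₁.mk + A₀.pre + 29]
9. n1.lab = "xvzy"  ["x" ++ A₁.lab]
10. n1.mk = 15  [A₁.idx * 3 + 6]
11. n0.hot = "qpk"  [S.key ++ "k"]
12. n0.lab = "xvzyqp"  [A.lab ++ S.key]
13. n0.lim = -9  [A.mk - 24]

17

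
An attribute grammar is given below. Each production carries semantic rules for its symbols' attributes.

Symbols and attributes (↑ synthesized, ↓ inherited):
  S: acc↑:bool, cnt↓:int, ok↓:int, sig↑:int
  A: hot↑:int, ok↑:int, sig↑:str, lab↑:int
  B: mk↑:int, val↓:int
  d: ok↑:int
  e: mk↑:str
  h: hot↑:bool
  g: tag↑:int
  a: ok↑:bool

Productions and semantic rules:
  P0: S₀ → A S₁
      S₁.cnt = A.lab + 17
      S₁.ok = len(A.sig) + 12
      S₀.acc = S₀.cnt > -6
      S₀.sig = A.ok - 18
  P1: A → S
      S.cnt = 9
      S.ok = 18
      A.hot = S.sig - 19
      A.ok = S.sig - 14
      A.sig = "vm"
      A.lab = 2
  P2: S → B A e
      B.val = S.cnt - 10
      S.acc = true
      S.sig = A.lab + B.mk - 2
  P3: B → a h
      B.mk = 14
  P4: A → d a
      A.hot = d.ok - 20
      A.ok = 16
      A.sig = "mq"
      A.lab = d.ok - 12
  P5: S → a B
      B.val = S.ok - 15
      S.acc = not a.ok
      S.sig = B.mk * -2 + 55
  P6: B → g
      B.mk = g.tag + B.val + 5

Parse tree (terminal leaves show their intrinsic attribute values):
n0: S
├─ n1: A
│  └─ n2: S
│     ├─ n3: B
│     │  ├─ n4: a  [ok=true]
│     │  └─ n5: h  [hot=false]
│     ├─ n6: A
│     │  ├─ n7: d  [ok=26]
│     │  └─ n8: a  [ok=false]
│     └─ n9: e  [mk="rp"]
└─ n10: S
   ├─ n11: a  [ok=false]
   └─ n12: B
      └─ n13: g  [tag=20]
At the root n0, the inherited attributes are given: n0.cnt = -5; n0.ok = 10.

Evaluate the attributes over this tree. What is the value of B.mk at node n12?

24

1. n0.cnt = -5  [given at root]
2. n0.ok = 10  [given at root]
3. n2.cnt = 9  [9]
4. n2.ok = 18  [18]
5. n3.val = -1  [S.cnt - 10]
6. n4.ok = true  [terminal]
7. n5.hot = false  [terminal]
8. n3.mk = 14  [14]
9. n7.ok = 26  [terminal]
10. n8.ok = false  [terminal]
11. n6.hot = 6  [d.ok - 20]
12. n6.ok = 16  [16]
13. n6.sig = "mq"  ["mq"]
14. n6.lab = 14  [d.ok - 12]
15. n9.mk = "rp"  [terminal]
16. n2.acc = true  [true]
17. n2.sig = 26  [A.lab + B.mk - 2]
18. n1.hot = 7  [S.sig - 19]
19. n1.ok = 12  [S.sig - 14]
20. n1.sig = "vm"  ["vm"]
21. n1.lab = 2  [2]
22. n10.cnt = 19  [A.lab + 17]
23. n10.ok = 14  [len(A.sig) + 12]
24. n11.ok = false  [terminal]
25. n12.val = -1  [S.ok - 15]
26. n13.tag = 20  [terminal]
27. n12.mk = 24  [g.tag + B.val + 5]
28. n10.acc = true  [not a.ok]
29. n10.sig = 7  [B.mk * -2 + 55]
30. n0.acc = true  [S₀.cnt > -6]
31. n0.sig = -6  [A.ok - 18]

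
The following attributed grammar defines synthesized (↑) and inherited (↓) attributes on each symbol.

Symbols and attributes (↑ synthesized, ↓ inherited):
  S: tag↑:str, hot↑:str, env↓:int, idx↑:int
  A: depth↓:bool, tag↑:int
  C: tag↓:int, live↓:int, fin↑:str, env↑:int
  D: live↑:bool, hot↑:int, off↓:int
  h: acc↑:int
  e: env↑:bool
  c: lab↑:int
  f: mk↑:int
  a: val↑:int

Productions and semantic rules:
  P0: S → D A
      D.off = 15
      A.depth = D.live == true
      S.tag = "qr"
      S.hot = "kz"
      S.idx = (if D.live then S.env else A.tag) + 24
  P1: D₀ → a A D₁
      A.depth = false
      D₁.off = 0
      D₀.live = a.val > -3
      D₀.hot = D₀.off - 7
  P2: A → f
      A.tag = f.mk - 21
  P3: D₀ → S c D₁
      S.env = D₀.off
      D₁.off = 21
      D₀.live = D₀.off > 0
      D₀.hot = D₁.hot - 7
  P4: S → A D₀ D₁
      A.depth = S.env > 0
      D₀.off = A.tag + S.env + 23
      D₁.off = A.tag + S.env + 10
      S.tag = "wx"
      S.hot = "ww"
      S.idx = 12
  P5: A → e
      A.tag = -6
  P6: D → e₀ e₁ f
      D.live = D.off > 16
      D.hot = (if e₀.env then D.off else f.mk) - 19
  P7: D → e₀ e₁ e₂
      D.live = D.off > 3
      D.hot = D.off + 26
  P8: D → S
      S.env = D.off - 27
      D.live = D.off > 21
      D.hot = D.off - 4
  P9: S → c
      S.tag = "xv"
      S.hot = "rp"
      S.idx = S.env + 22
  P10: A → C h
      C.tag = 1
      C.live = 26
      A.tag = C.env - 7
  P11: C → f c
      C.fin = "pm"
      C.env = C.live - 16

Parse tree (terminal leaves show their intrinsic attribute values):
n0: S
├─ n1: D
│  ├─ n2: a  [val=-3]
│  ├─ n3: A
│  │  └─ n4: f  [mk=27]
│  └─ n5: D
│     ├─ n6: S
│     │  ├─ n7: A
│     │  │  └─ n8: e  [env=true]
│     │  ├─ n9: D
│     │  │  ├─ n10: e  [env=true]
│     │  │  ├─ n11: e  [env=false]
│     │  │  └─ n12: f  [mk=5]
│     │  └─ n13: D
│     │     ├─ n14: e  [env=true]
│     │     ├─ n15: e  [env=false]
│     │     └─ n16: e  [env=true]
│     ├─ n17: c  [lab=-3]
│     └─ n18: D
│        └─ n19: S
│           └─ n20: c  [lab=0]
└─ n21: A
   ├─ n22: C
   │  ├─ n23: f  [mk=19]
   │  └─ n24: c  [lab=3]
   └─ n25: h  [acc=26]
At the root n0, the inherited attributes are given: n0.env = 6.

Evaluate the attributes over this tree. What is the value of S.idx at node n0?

1. n0.env = 6  [given at root]
2. n1.off = 15  [15]
3. n2.val = -3  [terminal]
4. n3.depth = false  [false]
5. n4.mk = 27  [terminal]
6. n3.tag = 6  [f.mk - 21]
7. n5.off = 0  [0]
8. n6.env = 0  [D₀.off]
9. n7.depth = false  [S.env > 0]
10. n8.env = true  [terminal]
11. n7.tag = -6  [-6]
12. n9.off = 17  [A.tag + S.env + 23]
13. n10.env = true  [terminal]
14. n11.env = false  [terminal]
15. n12.mk = 5  [terminal]
16. n9.live = true  [D.off > 16]
17. n9.hot = -2  [(if e₀.env then D.off else f.mk) - 19]
18. n13.off = 4  [A.tag + S.env + 10]
19. n14.env = true  [terminal]
20. n15.env = false  [terminal]
21. n16.env = true  [terminal]
22. n13.live = true  [D.off > 3]
23. n13.hot = 30  [D.off + 26]
24. n6.tag = "wx"  ["wx"]
25. n6.hot = "ww"  ["ww"]
26. n6.idx = 12  [12]
27. n17.lab = -3  [terminal]
28. n18.off = 21  [21]
29. n19.env = -6  [D.off - 27]
30. n20.lab = 0  [terminal]
31. n19.tag = "xv"  ["xv"]
32. n19.hot = "rp"  ["rp"]
33. n19.idx = 16  [S.env + 22]
34. n18.live = false  [D.off > 21]
35. n18.hot = 17  [D.off - 4]
36. n5.live = false  [D₀.off > 0]
37. n5.hot = 10  [D₁.hot - 7]
38. n1.live = false  [a.val > -3]
39. n1.hot = 8  [D₀.off - 7]
40. n21.depth = false  [D.live == true]
41. n22.tag = 1  [1]
42. n22.live = 26  [26]
43. n23.mk = 19  [terminal]
44. n24.lab = 3  [terminal]
45. n22.fin = "pm"  ["pm"]
46. n22.env = 10  [C.live - 16]
47. n25.acc = 26  [terminal]
48. n21.tag = 3  [C.env - 7]
49. n0.tag = "qr"  ["qr"]
50. n0.hot = "kz"  ["kz"]
51. n0.idx = 27  [(if D.live then S.env else A.tag) + 24]

27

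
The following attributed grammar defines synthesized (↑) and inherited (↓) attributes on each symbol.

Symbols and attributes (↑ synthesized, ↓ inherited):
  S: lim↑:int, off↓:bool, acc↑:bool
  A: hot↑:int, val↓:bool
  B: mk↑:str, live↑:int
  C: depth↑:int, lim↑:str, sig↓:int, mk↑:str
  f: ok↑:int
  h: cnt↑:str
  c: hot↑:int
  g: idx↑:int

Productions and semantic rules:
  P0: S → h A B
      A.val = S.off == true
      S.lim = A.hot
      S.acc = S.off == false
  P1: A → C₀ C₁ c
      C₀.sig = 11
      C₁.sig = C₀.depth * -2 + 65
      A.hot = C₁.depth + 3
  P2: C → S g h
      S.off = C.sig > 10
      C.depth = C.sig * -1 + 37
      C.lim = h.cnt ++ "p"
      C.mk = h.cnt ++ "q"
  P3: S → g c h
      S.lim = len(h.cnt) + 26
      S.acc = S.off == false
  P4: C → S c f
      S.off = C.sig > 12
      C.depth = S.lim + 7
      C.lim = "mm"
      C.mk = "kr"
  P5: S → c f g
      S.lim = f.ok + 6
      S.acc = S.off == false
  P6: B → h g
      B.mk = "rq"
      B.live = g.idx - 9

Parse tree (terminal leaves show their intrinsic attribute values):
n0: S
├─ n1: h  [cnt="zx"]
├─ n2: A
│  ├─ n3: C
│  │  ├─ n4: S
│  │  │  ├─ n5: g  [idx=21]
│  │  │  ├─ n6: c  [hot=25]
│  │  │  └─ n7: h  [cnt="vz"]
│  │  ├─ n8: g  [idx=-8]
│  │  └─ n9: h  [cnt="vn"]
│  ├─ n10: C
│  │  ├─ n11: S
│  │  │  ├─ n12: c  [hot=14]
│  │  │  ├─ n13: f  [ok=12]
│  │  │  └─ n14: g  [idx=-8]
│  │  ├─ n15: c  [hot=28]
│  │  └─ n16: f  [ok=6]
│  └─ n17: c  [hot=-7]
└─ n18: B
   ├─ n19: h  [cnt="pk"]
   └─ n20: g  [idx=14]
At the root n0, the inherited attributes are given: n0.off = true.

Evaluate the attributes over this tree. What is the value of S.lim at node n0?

28

1. n0.off = true  [given at root]
2. n1.cnt = "zx"  [terminal]
3. n2.val = true  [S.off == true]
4. n3.sig = 11  [11]
5. n4.off = true  [C.sig > 10]
6. n5.idx = 21  [terminal]
7. n6.hot = 25  [terminal]
8. n7.cnt = "vz"  [terminal]
9. n4.lim = 28  [len(h.cnt) + 26]
10. n4.acc = false  [S.off == false]
11. n8.idx = -8  [terminal]
12. n9.cnt = "vn"  [terminal]
13. n3.depth = 26  [C.sig * -1 + 37]
14. n3.lim = "vnp"  [h.cnt ++ "p"]
15. n3.mk = "vnq"  [h.cnt ++ "q"]
16. n10.sig = 13  [C₀.depth * -2 + 65]
17. n11.off = true  [C.sig > 12]
18. n12.hot = 14  [terminal]
19. n13.ok = 12  [terminal]
20. n14.idx = -8  [terminal]
21. n11.lim = 18  [f.ok + 6]
22. n11.acc = false  [S.off == false]
23. n15.hot = 28  [terminal]
24. n16.ok = 6  [terminal]
25. n10.depth = 25  [S.lim + 7]
26. n10.lim = "mm"  ["mm"]
27. n10.mk = "kr"  ["kr"]
28. n17.hot = -7  [terminal]
29. n2.hot = 28  [C₁.depth + 3]
30. n19.cnt = "pk"  [terminal]
31. n20.idx = 14  [terminal]
32. n18.mk = "rq"  ["rq"]
33. n18.live = 5  [g.idx - 9]
34. n0.lim = 28  [A.hot]
35. n0.acc = false  [S.off == false]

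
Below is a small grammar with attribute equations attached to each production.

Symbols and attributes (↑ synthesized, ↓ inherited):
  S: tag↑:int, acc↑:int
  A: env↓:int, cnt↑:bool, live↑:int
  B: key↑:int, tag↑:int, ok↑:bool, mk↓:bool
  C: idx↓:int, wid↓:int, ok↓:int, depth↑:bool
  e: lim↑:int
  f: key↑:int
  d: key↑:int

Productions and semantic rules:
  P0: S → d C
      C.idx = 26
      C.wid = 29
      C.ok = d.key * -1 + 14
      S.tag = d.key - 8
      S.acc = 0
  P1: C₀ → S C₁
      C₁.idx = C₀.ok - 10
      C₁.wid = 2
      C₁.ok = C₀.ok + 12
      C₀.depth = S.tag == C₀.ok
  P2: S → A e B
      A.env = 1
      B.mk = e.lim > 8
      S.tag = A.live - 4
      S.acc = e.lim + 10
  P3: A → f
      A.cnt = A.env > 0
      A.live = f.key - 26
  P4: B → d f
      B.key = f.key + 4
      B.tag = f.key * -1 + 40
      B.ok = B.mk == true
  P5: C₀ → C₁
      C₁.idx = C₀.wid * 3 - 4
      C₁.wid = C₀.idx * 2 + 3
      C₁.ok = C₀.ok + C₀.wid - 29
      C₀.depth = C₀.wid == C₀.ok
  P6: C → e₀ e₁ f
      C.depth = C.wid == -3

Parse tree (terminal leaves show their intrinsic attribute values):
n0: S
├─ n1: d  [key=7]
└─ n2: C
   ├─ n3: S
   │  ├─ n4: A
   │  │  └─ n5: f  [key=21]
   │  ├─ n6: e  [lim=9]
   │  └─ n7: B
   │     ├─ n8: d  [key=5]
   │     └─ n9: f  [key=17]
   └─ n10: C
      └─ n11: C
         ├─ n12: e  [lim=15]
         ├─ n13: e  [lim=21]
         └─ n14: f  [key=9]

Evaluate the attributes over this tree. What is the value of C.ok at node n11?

-8

1. n1.key = 7  [terminal]
2. n2.idx = 26  [26]
3. n2.wid = 29  [29]
4. n2.ok = 7  [d.key * -1 + 14]
5. n4.env = 1  [1]
6. n5.key = 21  [terminal]
7. n4.cnt = true  [A.env > 0]
8. n4.live = -5  [f.key - 26]
9. n6.lim = 9  [terminal]
10. n7.mk = true  [e.lim > 8]
11. n8.key = 5  [terminal]
12. n9.key = 17  [terminal]
13. n7.key = 21  [f.key + 4]
14. n7.tag = 23  [f.key * -1 + 40]
15. n7.ok = true  [B.mk == true]
16. n3.tag = -9  [A.live - 4]
17. n3.acc = 19  [e.lim + 10]
18. n10.idx = -3  [C₀.ok - 10]
19. n10.wid = 2  [2]
20. n10.ok = 19  [C₀.ok + 12]
21. n11.idx = 2  [C₀.wid * 3 - 4]
22. n11.wid = -3  [C₀.idx * 2 + 3]
23. n11.ok = -8  [C₀.ok + C₀.wid - 29]
24. n12.lim = 15  [terminal]
25. n13.lim = 21  [terminal]
26. n14.key = 9  [terminal]
27. n11.depth = true  [C.wid == -3]
28. n10.depth = false  [C₀.wid == C₀.ok]
29. n2.depth = false  [S.tag == C₀.ok]
30. n0.tag = -1  [d.key - 8]
31. n0.acc = 0  [0]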